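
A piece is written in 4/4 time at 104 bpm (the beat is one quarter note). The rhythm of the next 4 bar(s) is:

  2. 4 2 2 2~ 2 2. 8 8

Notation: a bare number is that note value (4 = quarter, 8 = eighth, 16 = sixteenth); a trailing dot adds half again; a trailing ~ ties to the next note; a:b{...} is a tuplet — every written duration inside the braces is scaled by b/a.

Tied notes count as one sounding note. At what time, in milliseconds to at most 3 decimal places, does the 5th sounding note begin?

1. 0.0ms @ 0 + 1730.769ms (3)
2. 1730.769ms @ 3 + 576.923ms (1)
3. 2307.692ms @ 4 + 1153.846ms (2)
4. 3461.538ms @ 6 + 1153.846ms (2)
5. 4615.385ms @ 8 + 2307.692ms (4)
6. 6923.077ms @ 12 + 1730.769ms (3)
7. 8653.846ms @ 15 + 288.462ms (1/2)
8. 8942.308ms @ 31/2 + 288.462ms (1/2)

note 5 onset = 8b = 4615.385ms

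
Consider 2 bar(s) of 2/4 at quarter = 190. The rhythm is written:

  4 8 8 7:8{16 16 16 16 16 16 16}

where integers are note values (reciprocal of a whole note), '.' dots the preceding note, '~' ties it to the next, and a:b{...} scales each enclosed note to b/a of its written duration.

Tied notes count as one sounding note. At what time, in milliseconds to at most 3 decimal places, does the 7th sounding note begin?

note 7 onset = 20/7b = 902.256ms

1. 0.0ms @ 0 + 315.789ms (1)
2. 315.789ms @ 1 + 157.895ms (1/2)
3. 473.684ms @ 3/2 + 157.895ms (1/2)
4. 631.579ms @ 2 + 90.226ms (2/7)
5. 721.805ms @ 16/7 + 90.226ms (2/7)
6. 812.03ms @ 18/7 + 90.226ms (2/7)
7. 902.256ms @ 20/7 + 90.226ms (2/7)
8. 992.481ms @ 22/7 + 90.226ms (2/7)
9. 1082.707ms @ 24/7 + 90.226ms (2/7)
10. 1172.932ms @ 26/7 + 90.226ms (2/7)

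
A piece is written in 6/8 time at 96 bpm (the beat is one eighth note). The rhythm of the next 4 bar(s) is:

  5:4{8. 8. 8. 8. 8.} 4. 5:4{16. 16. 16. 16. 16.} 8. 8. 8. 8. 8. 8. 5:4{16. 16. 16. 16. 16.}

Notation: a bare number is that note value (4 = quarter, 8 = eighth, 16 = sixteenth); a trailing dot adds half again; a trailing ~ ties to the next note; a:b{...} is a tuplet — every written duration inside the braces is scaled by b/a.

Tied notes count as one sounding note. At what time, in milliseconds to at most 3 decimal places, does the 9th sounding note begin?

1. 0.0ms @ 0 + 750.0ms (6/5)
2. 750.0ms @ 6/5 + 750.0ms (6/5)
3. 1500.0ms @ 12/5 + 750.0ms (6/5)
4. 2250.0ms @ 18/5 + 750.0ms (6/5)
5. 3000.0ms @ 24/5 + 750.0ms (6/5)
6. 3750.0ms @ 6 + 1875.0ms (3)
7. 5625.0ms @ 9 + 375.0ms (3/5)
8. 6000.0ms @ 48/5 + 375.0ms (3/5)
9. 6375.0ms @ 51/5 + 375.0ms (3/5)
10. 6750.0ms @ 54/5 + 375.0ms (3/5)
11. 7125.0ms @ 57/5 + 375.0ms (3/5)
12. 7500.0ms @ 12 + 937.5ms (3/2)
13. 8437.5ms @ 27/2 + 937.5ms (3/2)
14. 9375.0ms @ 15 + 937.5ms (3/2)
15. 10312.5ms @ 33/2 + 937.5ms (3/2)
16. 11250.0ms @ 18 + 937.5ms (3/2)
17. 12187.5ms @ 39/2 + 937.5ms (3/2)
18. 13125.0ms @ 21 + 375.0ms (3/5)
19. 13500.0ms @ 108/5 + 375.0ms (3/5)
20. 13875.0ms @ 111/5 + 375.0ms (3/5)
21. 14250.0ms @ 114/5 + 375.0ms (3/5)
22. 14625.0ms @ 117/5 + 375.0ms (3/5)

note 9 onset = 51/5b = 6375.0ms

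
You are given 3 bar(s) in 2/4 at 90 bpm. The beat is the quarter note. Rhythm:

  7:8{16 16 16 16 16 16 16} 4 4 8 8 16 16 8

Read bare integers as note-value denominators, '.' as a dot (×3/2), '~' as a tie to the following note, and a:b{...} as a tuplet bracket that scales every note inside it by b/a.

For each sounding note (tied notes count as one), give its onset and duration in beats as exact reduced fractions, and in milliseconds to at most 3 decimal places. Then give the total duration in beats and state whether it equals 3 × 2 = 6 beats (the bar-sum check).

1) 0.0ms=0b +190.476ms=2/7b
2) 190.476ms=2/7b +190.476ms=2/7b
3) 380.952ms=4/7b +190.476ms=2/7b
4) 571.429ms=6/7b +190.476ms=2/7b
5) 761.905ms=8/7b +190.476ms=2/7b
6) 952.381ms=10/7b +190.476ms=2/7b
7) 1142.857ms=12/7b +190.476ms=2/7b
8) 1333.333ms=2b +666.667ms=1b
9) 2000.0ms=3b +666.667ms=1b
10) 2666.667ms=4b +333.333ms=1/2b
11) 3000.0ms=9/2b +333.333ms=1/2b
12) 3333.333ms=5b +166.667ms=1/4b
13) 3500.0ms=21/4b +166.667ms=1/4b
14) 3666.667ms=11/2b +333.333ms=1/2b
Σ=6b of 6 (90bpm 2/4) — PASS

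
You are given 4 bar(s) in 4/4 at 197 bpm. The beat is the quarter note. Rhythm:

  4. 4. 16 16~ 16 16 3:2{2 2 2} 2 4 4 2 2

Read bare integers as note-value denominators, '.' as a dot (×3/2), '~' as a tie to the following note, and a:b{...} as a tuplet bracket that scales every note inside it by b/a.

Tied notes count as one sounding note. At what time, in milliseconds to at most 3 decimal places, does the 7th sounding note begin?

1. 0.0ms @ 0 + 456.853ms (3/2)
2. 456.853ms @ 3/2 + 456.853ms (3/2)
3. 913.706ms @ 3 + 76.142ms (1/4)
4. 989.848ms @ 13/4 + 152.284ms (1/2)
5. 1142.132ms @ 15/4 + 76.142ms (1/4)
6. 1218.274ms @ 4 + 406.091ms (4/3)
7. 1624.365ms @ 16/3 + 406.091ms (4/3)
8. 2030.457ms @ 20/3 + 406.091ms (4/3)
9. 2436.548ms @ 8 + 609.137ms (2)
10. 3045.685ms @ 10 + 304.569ms (1)
11. 3350.254ms @ 11 + 304.569ms (1)
12. 3654.822ms @ 12 + 609.137ms (2)
13. 4263.959ms @ 14 + 609.137ms (2)

note 7 onset = 16/3b = 1624.365ms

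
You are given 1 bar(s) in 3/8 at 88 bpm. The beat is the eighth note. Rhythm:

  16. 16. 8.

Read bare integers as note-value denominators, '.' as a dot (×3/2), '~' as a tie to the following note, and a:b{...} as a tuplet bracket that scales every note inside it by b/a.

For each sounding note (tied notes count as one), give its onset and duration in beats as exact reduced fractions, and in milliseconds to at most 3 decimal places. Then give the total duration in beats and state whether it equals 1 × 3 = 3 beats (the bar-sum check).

1) 0.0ms=0b +511.364ms=3/4b
2) 511.364ms=3/4b +511.364ms=3/4b
3) 1022.727ms=3/2b +1022.727ms=3/2b
Σ=3b of 3 (88bpm 3/8) — PASS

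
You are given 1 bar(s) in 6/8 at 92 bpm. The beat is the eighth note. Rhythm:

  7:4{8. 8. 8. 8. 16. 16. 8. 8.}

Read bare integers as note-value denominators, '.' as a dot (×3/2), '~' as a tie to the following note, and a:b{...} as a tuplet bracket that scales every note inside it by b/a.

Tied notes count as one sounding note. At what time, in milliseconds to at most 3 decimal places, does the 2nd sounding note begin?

note 2 onset = 6/7b = 559.006ms

1. 0.0ms @ 0 + 559.006ms (6/7)
2. 559.006ms @ 6/7 + 559.006ms (6/7)
3. 1118.012ms @ 12/7 + 559.006ms (6/7)
4. 1677.019ms @ 18/7 + 559.006ms (6/7)
5. 2236.025ms @ 24/7 + 279.503ms (3/7)
6. 2515.528ms @ 27/7 + 279.503ms (3/7)
7. 2795.031ms @ 30/7 + 559.006ms (6/7)
8. 3354.037ms @ 36/7 + 559.006ms (6/7)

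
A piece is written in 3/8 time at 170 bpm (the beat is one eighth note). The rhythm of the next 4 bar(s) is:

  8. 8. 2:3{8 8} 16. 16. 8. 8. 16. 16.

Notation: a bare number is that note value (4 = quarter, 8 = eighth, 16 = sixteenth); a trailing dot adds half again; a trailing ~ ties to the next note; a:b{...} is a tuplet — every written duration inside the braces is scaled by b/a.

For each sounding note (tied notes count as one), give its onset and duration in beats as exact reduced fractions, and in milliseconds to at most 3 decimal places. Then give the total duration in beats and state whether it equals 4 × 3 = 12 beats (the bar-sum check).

1) 0.0ms=0b +529.412ms=3/2b
2) 529.412ms=3/2b +529.412ms=3/2b
3) 1058.824ms=3b +529.412ms=3/2b
4) 1588.235ms=9/2b +529.412ms=3/2b
5) 2117.647ms=6b +264.706ms=3/4b
6) 2382.353ms=27/4b +264.706ms=3/4b
7) 2647.059ms=15/2b +529.412ms=3/2b
8) 3176.471ms=9b +529.412ms=3/2b
9) 3705.882ms=21/2b +264.706ms=3/4b
10) 3970.588ms=45/4b +264.706ms=3/4b
Σ=12b of 12 (170bpm 3/8) — PASS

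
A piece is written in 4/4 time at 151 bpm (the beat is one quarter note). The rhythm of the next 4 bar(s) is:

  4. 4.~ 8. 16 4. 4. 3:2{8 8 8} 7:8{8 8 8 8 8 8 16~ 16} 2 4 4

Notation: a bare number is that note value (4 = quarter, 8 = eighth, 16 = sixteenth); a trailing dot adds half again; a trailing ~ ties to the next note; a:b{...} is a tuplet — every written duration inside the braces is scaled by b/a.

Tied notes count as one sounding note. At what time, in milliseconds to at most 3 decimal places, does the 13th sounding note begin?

1. 0.0ms @ 0 + 596.026ms (3/2)
2. 596.026ms @ 3/2 + 894.04ms (9/4)
3. 1490.066ms @ 15/4 + 99.338ms (1/4)
4. 1589.404ms @ 4 + 596.026ms (3/2)
5. 2185.43ms @ 11/2 + 596.026ms (3/2)
6. 2781.457ms @ 7 + 132.45ms (1/3)
7. 2913.907ms @ 22/3 + 132.45ms (1/3)
8. 3046.358ms @ 23/3 + 132.45ms (1/3)
9. 3178.808ms @ 8 + 227.058ms (4/7)
10. 3405.866ms @ 60/7 + 227.058ms (4/7)
11. 3632.923ms @ 64/7 + 227.058ms (4/7)
12. 3859.981ms @ 68/7 + 227.058ms (4/7)
13. 4087.039ms @ 72/7 + 227.058ms (4/7)
14. 4314.096ms @ 76/7 + 227.058ms (4/7)
15. 4541.154ms @ 80/7 + 227.058ms (4/7)
16. 4768.212ms @ 12 + 794.702ms (2)
17. 5562.914ms @ 14 + 397.351ms (1)
18. 5960.265ms @ 15 + 397.351ms (1)

note 13 onset = 72/7b = 4087.039ms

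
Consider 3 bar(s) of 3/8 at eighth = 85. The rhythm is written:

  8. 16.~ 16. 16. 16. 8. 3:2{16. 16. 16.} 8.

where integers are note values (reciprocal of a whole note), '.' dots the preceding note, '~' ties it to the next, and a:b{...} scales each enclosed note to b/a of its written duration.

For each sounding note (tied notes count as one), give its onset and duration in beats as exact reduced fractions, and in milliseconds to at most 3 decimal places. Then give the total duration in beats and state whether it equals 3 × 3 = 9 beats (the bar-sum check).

1) 0.0ms=0b +1058.824ms=3/2b
2) 1058.824ms=3/2b +1058.824ms=3/2b
3) 2117.647ms=3b +529.412ms=3/4b
4) 2647.059ms=15/4b +529.412ms=3/4b
5) 3176.471ms=9/2b +1058.824ms=3/2b
6) 4235.294ms=6b +352.941ms=1/2b
7) 4588.235ms=13/2b +352.941ms=1/2b
8) 4941.176ms=7b +352.941ms=1/2b
9) 5294.118ms=15/2b +1058.824ms=3/2b
Σ=9b of 9 (85bpm 3/8) — PASS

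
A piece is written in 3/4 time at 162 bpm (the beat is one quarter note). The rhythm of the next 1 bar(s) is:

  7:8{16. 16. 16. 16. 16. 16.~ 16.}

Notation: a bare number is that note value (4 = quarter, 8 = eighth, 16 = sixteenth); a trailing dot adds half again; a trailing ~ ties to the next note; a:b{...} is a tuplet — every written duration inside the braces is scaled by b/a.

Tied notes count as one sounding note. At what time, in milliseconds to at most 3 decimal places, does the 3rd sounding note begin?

note 3 onset = 6/7b = 317.46ms

1. 0.0ms @ 0 + 158.73ms (3/7)
2. 158.73ms @ 3/7 + 158.73ms (3/7)
3. 317.46ms @ 6/7 + 158.73ms (3/7)
4. 476.19ms @ 9/7 + 158.73ms (3/7)
5. 634.921ms @ 12/7 + 158.73ms (3/7)
6. 793.651ms @ 15/7 + 317.46ms (6/7)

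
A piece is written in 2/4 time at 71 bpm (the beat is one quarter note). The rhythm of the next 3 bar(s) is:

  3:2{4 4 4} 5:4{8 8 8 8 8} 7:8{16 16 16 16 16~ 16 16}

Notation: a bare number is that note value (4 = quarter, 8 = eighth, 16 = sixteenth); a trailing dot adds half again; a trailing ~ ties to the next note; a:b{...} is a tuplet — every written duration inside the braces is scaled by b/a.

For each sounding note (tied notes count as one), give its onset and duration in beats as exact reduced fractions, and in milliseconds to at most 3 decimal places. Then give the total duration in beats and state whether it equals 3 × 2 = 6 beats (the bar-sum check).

1) 0.0ms=0b +563.38ms=2/3b
2) 563.38ms=2/3b +563.38ms=2/3b
3) 1126.761ms=4/3b +563.38ms=2/3b
4) 1690.141ms=2b +338.028ms=2/5b
5) 2028.169ms=12/5b +338.028ms=2/5b
6) 2366.197ms=14/5b +338.028ms=2/5b
7) 2704.225ms=16/5b +338.028ms=2/5b
8) 3042.254ms=18/5b +338.028ms=2/5b
9) 3380.282ms=4b +241.449ms=2/7b
10) 3621.73ms=30/7b +241.449ms=2/7b
11) 3863.179ms=32/7b +241.449ms=2/7b
12) 4104.628ms=34/7b +241.449ms=2/7b
13) 4346.076ms=36/7b +482.897ms=4/7b
14) 4828.974ms=40/7b +241.449ms=2/7b
Σ=6b of 6 (71bpm 2/4) — PASS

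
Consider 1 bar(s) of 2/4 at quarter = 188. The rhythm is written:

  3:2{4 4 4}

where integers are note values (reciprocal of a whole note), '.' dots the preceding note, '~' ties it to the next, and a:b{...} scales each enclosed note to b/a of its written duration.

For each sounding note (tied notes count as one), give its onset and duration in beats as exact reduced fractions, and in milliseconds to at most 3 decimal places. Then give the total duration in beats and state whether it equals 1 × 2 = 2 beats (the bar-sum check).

1) 0.0ms=0b +212.766ms=2/3b
2) 212.766ms=2/3b +212.766ms=2/3b
3) 425.532ms=4/3b +212.766ms=2/3b
Σ=2b of 2 (188bpm 2/4) — PASS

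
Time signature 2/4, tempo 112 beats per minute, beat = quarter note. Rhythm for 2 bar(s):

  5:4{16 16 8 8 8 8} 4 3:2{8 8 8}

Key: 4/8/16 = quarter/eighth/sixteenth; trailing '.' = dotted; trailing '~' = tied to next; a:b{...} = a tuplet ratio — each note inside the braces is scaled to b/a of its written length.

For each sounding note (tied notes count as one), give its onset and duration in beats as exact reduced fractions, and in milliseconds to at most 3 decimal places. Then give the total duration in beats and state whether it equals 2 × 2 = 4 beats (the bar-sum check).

1) 0.0ms=0b +107.143ms=1/5b
2) 107.143ms=1/5b +107.143ms=1/5b
3) 214.286ms=2/5b +214.286ms=2/5b
4) 428.571ms=4/5b +214.286ms=2/5b
5) 642.857ms=6/5b +214.286ms=2/5b
6) 857.143ms=8/5b +214.286ms=2/5b
7) 1071.429ms=2b +535.714ms=1b
8) 1607.143ms=3b +178.571ms=1/3b
9) 1785.714ms=10/3b +178.571ms=1/3b
10) 1964.286ms=11/3b +178.571ms=1/3b
Σ=4b of 4 (112bpm 2/4) — PASS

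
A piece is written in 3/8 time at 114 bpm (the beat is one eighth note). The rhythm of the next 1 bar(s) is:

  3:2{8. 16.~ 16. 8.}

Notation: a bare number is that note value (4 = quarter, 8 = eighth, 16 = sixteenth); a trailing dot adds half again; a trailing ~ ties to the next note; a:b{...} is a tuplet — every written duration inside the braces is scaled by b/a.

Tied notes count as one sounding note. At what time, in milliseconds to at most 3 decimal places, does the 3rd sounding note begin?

note 3 onset = 2b = 1052.632ms

1. 0.0ms @ 0 + 526.316ms (1)
2. 526.316ms @ 1 + 526.316ms (1)
3. 1052.632ms @ 2 + 526.316ms (1)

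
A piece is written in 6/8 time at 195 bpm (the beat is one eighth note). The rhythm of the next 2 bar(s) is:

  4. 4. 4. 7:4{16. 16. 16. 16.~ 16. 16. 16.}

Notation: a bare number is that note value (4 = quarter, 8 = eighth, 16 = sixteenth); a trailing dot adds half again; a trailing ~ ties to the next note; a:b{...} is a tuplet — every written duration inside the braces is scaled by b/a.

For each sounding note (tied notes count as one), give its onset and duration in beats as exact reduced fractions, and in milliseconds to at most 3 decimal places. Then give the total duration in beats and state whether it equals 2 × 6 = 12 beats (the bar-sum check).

1) 0.0ms=0b +923.077ms=3b
2) 923.077ms=3b +923.077ms=3b
3) 1846.154ms=6b +923.077ms=3b
4) 2769.231ms=9b +131.868ms=3/7b
5) 2901.099ms=66/7b +131.868ms=3/7b
6) 3032.967ms=69/7b +131.868ms=3/7b
7) 3164.835ms=72/7b +263.736ms=6/7b
8) 3428.571ms=78/7b +131.868ms=3/7b
9) 3560.44ms=81/7b +131.868ms=3/7b
Σ=12b of 12 (195bpm 6/8) — PASS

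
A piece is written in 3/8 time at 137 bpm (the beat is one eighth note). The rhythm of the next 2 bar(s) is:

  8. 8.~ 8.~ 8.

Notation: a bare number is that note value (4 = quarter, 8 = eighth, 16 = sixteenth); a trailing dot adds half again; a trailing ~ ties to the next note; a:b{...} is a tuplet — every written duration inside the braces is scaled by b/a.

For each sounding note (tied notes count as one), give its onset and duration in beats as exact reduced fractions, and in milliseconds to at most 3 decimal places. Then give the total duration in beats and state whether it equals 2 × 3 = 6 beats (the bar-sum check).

1) 0.0ms=0b +656.934ms=3/2b
2) 656.934ms=3/2b +1970.803ms=9/2b
Σ=6b of 6 (137bpm 3/8) — PASS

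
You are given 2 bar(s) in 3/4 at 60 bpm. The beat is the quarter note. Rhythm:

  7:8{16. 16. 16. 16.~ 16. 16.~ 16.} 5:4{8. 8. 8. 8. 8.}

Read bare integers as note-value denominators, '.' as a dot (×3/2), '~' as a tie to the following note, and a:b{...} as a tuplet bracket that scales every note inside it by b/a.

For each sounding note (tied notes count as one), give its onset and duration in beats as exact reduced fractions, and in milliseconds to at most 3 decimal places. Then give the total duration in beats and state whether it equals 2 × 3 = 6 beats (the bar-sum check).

1) 0.0ms=0b +428.571ms=3/7b
2) 428.571ms=3/7b +428.571ms=3/7b
3) 857.143ms=6/7b +428.571ms=3/7b
4) 1285.714ms=9/7b +857.143ms=6/7b
5) 2142.857ms=15/7b +857.143ms=6/7b
6) 3000.0ms=3b +600.0ms=3/5b
7) 3600.0ms=18/5b +600.0ms=3/5b
8) 4200.0ms=21/5b +600.0ms=3/5b
9) 4800.0ms=24/5b +600.0ms=3/5b
10) 5400.0ms=27/5b +600.0ms=3/5b
Σ=6b of 6 (60bpm 3/4) — PASS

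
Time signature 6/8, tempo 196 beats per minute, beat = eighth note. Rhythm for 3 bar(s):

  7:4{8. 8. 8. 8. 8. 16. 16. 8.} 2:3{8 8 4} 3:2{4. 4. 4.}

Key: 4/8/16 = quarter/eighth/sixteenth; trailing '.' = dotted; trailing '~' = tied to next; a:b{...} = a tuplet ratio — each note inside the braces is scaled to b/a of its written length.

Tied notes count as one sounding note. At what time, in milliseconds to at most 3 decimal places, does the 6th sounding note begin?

1. 0.0ms @ 0 + 262.391ms (6/7)
2. 262.391ms @ 6/7 + 262.391ms (6/7)
3. 524.781ms @ 12/7 + 262.391ms (6/7)
4. 787.172ms @ 18/7 + 262.391ms (6/7)
5. 1049.563ms @ 24/7 + 262.391ms (6/7)
6. 1311.953ms @ 30/7 + 131.195ms (3/7)
7. 1443.149ms @ 33/7 + 131.195ms (3/7)
8. 1574.344ms @ 36/7 + 262.391ms (6/7)
9. 1836.735ms @ 6 + 459.184ms (3/2)
10. 2295.918ms @ 15/2 + 459.184ms (3/2)
11. 2755.102ms @ 9 + 918.367ms (3)
12. 3673.469ms @ 12 + 612.245ms (2)
13. 4285.714ms @ 14 + 612.245ms (2)
14. 4897.959ms @ 16 + 612.245ms (2)

note 6 onset = 30/7b = 1311.953ms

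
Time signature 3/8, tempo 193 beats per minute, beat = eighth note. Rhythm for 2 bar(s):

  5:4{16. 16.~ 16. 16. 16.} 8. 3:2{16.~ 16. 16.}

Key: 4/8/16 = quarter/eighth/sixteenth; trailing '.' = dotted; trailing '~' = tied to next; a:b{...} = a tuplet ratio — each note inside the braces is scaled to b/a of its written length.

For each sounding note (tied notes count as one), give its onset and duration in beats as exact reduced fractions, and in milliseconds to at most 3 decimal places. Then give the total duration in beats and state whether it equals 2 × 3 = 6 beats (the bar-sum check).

1) 0.0ms=0b +186.528ms=3/5b
2) 186.528ms=3/5b +373.057ms=6/5b
3) 559.585ms=9/5b +186.528ms=3/5b
4) 746.114ms=12/5b +186.528ms=3/5b
5) 932.642ms=3b +466.321ms=3/2b
6) 1398.964ms=9/2b +310.881ms=1b
7) 1709.845ms=11/2b +155.44ms=1/2b
Σ=6b of 6 (193bpm 3/8) — PASS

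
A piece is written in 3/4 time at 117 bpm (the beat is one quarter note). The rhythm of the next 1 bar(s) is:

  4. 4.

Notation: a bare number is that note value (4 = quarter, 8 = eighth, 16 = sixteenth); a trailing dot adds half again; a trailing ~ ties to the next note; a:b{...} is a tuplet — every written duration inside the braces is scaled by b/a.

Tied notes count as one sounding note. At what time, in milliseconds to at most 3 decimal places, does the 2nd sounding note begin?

1. 0.0ms @ 0 + 769.231ms (3/2)
2. 769.231ms @ 3/2 + 769.231ms (3/2)

note 2 onset = 3/2b = 769.231ms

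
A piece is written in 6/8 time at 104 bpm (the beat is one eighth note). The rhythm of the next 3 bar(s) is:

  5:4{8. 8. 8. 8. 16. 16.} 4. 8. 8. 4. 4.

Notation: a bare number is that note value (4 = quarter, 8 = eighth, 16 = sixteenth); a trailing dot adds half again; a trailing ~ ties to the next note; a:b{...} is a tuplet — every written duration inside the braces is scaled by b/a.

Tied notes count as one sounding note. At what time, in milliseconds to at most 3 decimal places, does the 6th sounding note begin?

1. 0.0ms @ 0 + 692.308ms (6/5)
2. 692.308ms @ 6/5 + 692.308ms (6/5)
3. 1384.615ms @ 12/5 + 692.308ms (6/5)
4. 2076.923ms @ 18/5 + 692.308ms (6/5)
5. 2769.231ms @ 24/5 + 346.154ms (3/5)
6. 3115.385ms @ 27/5 + 346.154ms (3/5)
7. 3461.538ms @ 6 + 1730.769ms (3)
8. 5192.308ms @ 9 + 865.385ms (3/2)
9. 6057.692ms @ 21/2 + 865.385ms (3/2)
10. 6923.077ms @ 12 + 1730.769ms (3)
11. 8653.846ms @ 15 + 1730.769ms (3)

note 6 onset = 27/5b = 3115.385ms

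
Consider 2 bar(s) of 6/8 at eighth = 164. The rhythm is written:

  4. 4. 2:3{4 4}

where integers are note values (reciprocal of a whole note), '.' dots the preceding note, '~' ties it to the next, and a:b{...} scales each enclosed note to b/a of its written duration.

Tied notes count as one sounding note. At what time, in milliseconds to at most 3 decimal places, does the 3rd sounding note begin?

note 3 onset = 6b = 2195.122ms

1. 0.0ms @ 0 + 1097.561ms (3)
2. 1097.561ms @ 3 + 1097.561ms (3)
3. 2195.122ms @ 6 + 1097.561ms (3)
4. 3292.683ms @ 9 + 1097.561ms (3)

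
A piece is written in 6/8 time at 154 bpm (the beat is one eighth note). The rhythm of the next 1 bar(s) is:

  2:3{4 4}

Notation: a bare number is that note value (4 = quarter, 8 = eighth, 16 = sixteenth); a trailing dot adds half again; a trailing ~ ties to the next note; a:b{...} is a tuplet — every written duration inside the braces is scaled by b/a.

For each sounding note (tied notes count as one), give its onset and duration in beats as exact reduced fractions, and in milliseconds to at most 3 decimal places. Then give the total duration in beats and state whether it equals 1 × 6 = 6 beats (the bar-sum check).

1) 0.0ms=0b +1168.831ms=3b
2) 1168.831ms=3b +1168.831ms=3b
Σ=6b of 6 (154bpm 6/8) — PASS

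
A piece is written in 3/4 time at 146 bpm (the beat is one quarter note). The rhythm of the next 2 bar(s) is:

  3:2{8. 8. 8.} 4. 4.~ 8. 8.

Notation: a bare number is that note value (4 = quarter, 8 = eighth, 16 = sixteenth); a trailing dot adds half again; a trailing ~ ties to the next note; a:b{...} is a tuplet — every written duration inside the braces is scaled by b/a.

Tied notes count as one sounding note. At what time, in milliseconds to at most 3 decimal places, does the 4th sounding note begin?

1. 0.0ms @ 0 + 205.479ms (1/2)
2. 205.479ms @ 1/2 + 205.479ms (1/2)
3. 410.959ms @ 1 + 205.479ms (1/2)
4. 616.438ms @ 3/2 + 616.438ms (3/2)
5. 1232.877ms @ 3 + 924.658ms (9/4)
6. 2157.534ms @ 21/4 + 308.219ms (3/4)

note 4 onset = 3/2b = 616.438ms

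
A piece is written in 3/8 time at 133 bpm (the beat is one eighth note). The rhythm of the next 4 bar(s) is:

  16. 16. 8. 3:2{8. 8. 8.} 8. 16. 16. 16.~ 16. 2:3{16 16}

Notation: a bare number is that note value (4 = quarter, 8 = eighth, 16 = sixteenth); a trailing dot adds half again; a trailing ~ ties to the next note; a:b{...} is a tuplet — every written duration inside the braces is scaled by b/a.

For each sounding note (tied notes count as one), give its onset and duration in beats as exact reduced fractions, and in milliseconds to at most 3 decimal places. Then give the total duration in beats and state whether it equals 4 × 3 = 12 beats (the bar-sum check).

1) 0.0ms=0b +338.346ms=3/4b
2) 338.346ms=3/4b +338.346ms=3/4b
3) 676.692ms=3/2b +676.692ms=3/2b
4) 1353.383ms=3b +451.128ms=1b
5) 1804.511ms=4b +451.128ms=1b
6) 2255.639ms=5b +451.128ms=1b
7) 2706.767ms=6b +676.692ms=3/2b
8) 3383.459ms=15/2b +338.346ms=3/4b
9) 3721.805ms=33/4b +338.346ms=3/4b
10) 4060.15ms=9b +676.692ms=3/2b
11) 4736.842ms=21/2b +338.346ms=3/4b
12) 5075.188ms=45/4b +338.346ms=3/4b
Σ=12b of 12 (133bpm 3/8) — PASS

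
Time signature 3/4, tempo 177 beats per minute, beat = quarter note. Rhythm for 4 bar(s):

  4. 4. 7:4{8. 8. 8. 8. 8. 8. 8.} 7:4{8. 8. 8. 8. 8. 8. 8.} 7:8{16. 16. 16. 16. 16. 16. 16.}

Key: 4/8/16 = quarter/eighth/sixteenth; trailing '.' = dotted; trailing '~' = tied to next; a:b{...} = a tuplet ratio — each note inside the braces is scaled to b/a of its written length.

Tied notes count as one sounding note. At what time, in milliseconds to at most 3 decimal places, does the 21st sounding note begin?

note 21 onset = 75/7b = 3631.961ms

1. 0.0ms @ 0 + 508.475ms (3/2)
2. 508.475ms @ 3/2 + 508.475ms (3/2)
3. 1016.949ms @ 3 + 145.278ms (3/7)
4. 1162.228ms @ 24/7 + 145.278ms (3/7)
5. 1307.506ms @ 27/7 + 145.278ms (3/7)
6. 1452.785ms @ 30/7 + 145.278ms (3/7)
7. 1598.063ms @ 33/7 + 145.278ms (3/7)
8. 1743.341ms @ 36/7 + 145.278ms (3/7)
9. 1888.62ms @ 39/7 + 145.278ms (3/7)
10. 2033.898ms @ 6 + 145.278ms (3/7)
11. 2179.177ms @ 45/7 + 145.278ms (3/7)
12. 2324.455ms @ 48/7 + 145.278ms (3/7)
13. 2469.734ms @ 51/7 + 145.278ms (3/7)
14. 2615.012ms @ 54/7 + 145.278ms (3/7)
15. 2760.291ms @ 57/7 + 145.278ms (3/7)
16. 2905.569ms @ 60/7 + 145.278ms (3/7)
17. 3050.847ms @ 9 + 145.278ms (3/7)
18. 3196.126ms @ 66/7 + 145.278ms (3/7)
19. 3341.404ms @ 69/7 + 145.278ms (3/7)
20. 3486.683ms @ 72/7 + 145.278ms (3/7)
21. 3631.961ms @ 75/7 + 145.278ms (3/7)
22. 3777.24ms @ 78/7 + 145.278ms (3/7)
23. 3922.518ms @ 81/7 + 145.278ms (3/7)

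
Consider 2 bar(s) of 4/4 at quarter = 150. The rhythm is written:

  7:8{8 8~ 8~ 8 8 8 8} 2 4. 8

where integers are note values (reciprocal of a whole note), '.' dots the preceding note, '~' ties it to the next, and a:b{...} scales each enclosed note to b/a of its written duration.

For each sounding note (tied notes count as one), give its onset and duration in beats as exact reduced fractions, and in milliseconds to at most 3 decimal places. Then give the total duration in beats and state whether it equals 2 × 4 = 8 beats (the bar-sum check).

1) 0.0ms=0b +228.571ms=4/7b
2) 228.571ms=4/7b +685.714ms=12/7b
3) 914.286ms=16/7b +228.571ms=4/7b
4) 1142.857ms=20/7b +228.571ms=4/7b
5) 1371.429ms=24/7b +228.571ms=4/7b
6) 1600.0ms=4b +800.0ms=2b
7) 2400.0ms=6b +600.0ms=3/2b
8) 3000.0ms=15/2b +200.0ms=1/2b
Σ=8b of 8 (150bpm 4/4) — PASS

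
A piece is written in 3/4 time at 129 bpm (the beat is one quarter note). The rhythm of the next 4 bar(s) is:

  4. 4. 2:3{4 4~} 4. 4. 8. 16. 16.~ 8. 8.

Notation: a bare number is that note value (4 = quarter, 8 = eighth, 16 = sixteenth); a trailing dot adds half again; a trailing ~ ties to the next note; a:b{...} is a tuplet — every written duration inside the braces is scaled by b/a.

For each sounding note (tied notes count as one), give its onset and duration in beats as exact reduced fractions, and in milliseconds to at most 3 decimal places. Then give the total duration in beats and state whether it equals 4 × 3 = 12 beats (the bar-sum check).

1) 0.0ms=0b +697.674ms=3/2b
2) 697.674ms=3/2b +697.674ms=3/2b
3) 1395.349ms=3b +697.674ms=3/2b
4) 2093.023ms=9/2b +1395.349ms=3b
5) 3488.372ms=15/2b +697.674ms=3/2b
6) 4186.047ms=9b +348.837ms=3/4b
7) 4534.884ms=39/4b +174.419ms=3/8b
8) 4709.302ms=81/8b +523.256ms=9/8b
9) 5232.558ms=45/4b +348.837ms=3/4b
Σ=12b of 12 (129bpm 3/4) — PASS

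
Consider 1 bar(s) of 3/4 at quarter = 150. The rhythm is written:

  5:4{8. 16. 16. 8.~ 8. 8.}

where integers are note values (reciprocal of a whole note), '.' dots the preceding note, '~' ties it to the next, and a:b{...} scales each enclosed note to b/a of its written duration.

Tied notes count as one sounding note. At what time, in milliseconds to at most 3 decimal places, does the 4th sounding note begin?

1. 0.0ms @ 0 + 240.0ms (3/5)
2. 240.0ms @ 3/5 + 120.0ms (3/10)
3. 360.0ms @ 9/10 + 120.0ms (3/10)
4. 480.0ms @ 6/5 + 480.0ms (6/5)
5. 960.0ms @ 12/5 + 240.0ms (3/5)

note 4 onset = 6/5b = 480.0ms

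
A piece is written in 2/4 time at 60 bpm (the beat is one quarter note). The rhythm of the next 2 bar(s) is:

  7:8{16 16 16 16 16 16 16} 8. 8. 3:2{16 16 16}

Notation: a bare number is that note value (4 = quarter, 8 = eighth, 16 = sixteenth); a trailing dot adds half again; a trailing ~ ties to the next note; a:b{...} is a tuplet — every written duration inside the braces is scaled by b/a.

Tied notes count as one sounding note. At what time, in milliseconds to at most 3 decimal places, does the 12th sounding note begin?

1. 0.0ms @ 0 + 285.714ms (2/7)
2. 285.714ms @ 2/7 + 285.714ms (2/7)
3. 571.429ms @ 4/7 + 285.714ms (2/7)
4. 857.143ms @ 6/7 + 285.714ms (2/7)
5. 1142.857ms @ 8/7 + 285.714ms (2/7)
6. 1428.571ms @ 10/7 + 285.714ms (2/7)
7. 1714.286ms @ 12/7 + 285.714ms (2/7)
8. 2000.0ms @ 2 + 750.0ms (3/4)
9. 2750.0ms @ 11/4 + 750.0ms (3/4)
10. 3500.0ms @ 7/2 + 166.667ms (1/6)
11. 3666.667ms @ 11/3 + 166.667ms (1/6)
12. 3833.333ms @ 23/6 + 166.667ms (1/6)

note 12 onset = 23/6b = 3833.333ms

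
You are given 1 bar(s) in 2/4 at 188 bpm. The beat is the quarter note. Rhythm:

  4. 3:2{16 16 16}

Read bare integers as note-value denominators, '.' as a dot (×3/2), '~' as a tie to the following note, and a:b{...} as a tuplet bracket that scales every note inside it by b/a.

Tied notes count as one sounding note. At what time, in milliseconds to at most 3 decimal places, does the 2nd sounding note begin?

1. 0.0ms @ 0 + 478.723ms (3/2)
2. 478.723ms @ 3/2 + 53.191ms (1/6)
3. 531.915ms @ 5/3 + 53.191ms (1/6)
4. 585.106ms @ 11/6 + 53.191ms (1/6)

note 2 onset = 3/2b = 478.723ms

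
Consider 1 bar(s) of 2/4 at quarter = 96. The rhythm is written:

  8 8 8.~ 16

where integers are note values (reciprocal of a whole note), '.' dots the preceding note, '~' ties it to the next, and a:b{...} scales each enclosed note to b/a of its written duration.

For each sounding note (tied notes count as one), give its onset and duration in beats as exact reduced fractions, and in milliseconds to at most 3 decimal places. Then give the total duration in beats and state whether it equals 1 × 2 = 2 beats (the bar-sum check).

1) 0.0ms=0b +312.5ms=1/2b
2) 312.5ms=1/2b +312.5ms=1/2b
3) 625.0ms=1b +625.0ms=1b
Σ=2b of 2 (96bpm 2/4) — PASS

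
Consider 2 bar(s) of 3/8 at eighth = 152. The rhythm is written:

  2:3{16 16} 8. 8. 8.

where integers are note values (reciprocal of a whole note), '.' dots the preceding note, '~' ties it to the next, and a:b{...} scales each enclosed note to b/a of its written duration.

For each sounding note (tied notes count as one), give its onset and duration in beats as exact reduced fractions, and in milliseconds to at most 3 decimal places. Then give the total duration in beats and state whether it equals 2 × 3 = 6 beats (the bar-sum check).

1) 0.0ms=0b +296.053ms=3/4b
2) 296.053ms=3/4b +296.053ms=3/4b
3) 592.105ms=3/2b +592.105ms=3/2b
4) 1184.211ms=3b +592.105ms=3/2b
5) 1776.316ms=9/2b +592.105ms=3/2b
Σ=6b of 6 (152bpm 3/8) — PASS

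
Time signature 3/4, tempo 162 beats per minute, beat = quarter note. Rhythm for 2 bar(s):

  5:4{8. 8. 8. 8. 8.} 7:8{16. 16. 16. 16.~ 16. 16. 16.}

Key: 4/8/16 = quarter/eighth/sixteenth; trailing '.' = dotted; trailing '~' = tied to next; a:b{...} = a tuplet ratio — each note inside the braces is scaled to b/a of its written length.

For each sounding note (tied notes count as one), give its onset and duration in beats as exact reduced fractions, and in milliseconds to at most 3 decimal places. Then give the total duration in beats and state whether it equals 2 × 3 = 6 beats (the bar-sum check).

1) 0.0ms=0b +222.222ms=3/5b
2) 222.222ms=3/5b +222.222ms=3/5b
3) 444.444ms=6/5b +222.222ms=3/5b
4) 666.667ms=9/5b +222.222ms=3/5b
5) 888.889ms=12/5b +222.222ms=3/5b
6) 1111.111ms=3b +158.73ms=3/7b
7) 1269.841ms=24/7b +158.73ms=3/7b
8) 1428.571ms=27/7b +158.73ms=3/7b
9) 1587.302ms=30/7b +317.46ms=6/7b
10) 1904.762ms=36/7b +158.73ms=3/7b
11) 2063.492ms=39/7b +158.73ms=3/7b
Σ=6b of 6 (162bpm 3/4) — PASS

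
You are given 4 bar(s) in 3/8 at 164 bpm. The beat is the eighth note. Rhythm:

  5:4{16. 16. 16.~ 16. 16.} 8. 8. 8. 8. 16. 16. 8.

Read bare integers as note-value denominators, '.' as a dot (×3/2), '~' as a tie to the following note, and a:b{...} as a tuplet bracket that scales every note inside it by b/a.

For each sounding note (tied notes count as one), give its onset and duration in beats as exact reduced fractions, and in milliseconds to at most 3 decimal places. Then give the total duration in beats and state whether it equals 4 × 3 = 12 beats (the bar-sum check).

1) 0.0ms=0b +219.512ms=3/5b
2) 219.512ms=3/5b +219.512ms=3/5b
3) 439.024ms=6/5b +439.024ms=6/5b
4) 878.049ms=12/5b +219.512ms=3/5b
5) 1097.561ms=3b +548.78ms=3/2b
6) 1646.341ms=9/2b +548.78ms=3/2b
7) 2195.122ms=6b +548.78ms=3/2b
8) 2743.902ms=15/2b +548.78ms=3/2b
9) 3292.683ms=9b +274.39ms=3/4b
10) 3567.073ms=39/4b +274.39ms=3/4b
11) 3841.463ms=21/2b +548.78ms=3/2b
Σ=12b of 12 (164bpm 3/8) — PASS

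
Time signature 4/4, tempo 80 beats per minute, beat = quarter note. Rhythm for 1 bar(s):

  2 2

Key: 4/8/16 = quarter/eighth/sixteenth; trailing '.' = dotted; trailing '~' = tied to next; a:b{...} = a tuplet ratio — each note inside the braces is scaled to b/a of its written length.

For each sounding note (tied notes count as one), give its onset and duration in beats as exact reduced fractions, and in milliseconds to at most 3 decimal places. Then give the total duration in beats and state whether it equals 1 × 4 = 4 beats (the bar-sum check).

1) 0.0ms=0b +1500.0ms=2b
2) 1500.0ms=2b +1500.0ms=2b
Σ=4b of 4 (80bpm 4/4) — PASS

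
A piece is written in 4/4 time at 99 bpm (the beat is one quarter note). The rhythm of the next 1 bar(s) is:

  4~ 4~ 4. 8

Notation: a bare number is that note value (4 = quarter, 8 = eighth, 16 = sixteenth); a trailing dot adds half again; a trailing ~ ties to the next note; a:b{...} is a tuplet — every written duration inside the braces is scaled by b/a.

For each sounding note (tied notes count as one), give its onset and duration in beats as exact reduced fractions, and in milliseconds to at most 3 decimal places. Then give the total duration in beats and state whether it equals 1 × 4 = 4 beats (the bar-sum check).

1) 0.0ms=0b +2121.212ms=7/2b
2) 2121.212ms=7/2b +303.03ms=1/2b
Σ=4b of 4 (99bpm 4/4) — PASS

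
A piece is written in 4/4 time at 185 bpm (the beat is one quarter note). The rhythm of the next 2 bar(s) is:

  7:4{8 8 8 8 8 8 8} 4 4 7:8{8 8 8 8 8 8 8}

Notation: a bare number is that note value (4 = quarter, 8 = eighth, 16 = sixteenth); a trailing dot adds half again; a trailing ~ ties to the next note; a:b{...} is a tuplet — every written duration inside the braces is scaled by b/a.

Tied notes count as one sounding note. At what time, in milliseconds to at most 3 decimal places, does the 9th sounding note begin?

note 9 onset = 3b = 972.973ms

1. 0.0ms @ 0 + 92.664ms (2/7)
2. 92.664ms @ 2/7 + 92.664ms (2/7)
3. 185.328ms @ 4/7 + 92.664ms (2/7)
4. 277.992ms @ 6/7 + 92.664ms (2/7)
5. 370.656ms @ 8/7 + 92.664ms (2/7)
6. 463.32ms @ 10/7 + 92.664ms (2/7)
7. 555.985ms @ 12/7 + 92.664ms (2/7)
8. 648.649ms @ 2 + 324.324ms (1)
9. 972.973ms @ 3 + 324.324ms (1)
10. 1297.297ms @ 4 + 185.328ms (4/7)
11. 1482.625ms @ 32/7 + 185.328ms (4/7)
12. 1667.954ms @ 36/7 + 185.328ms (4/7)
13. 1853.282ms @ 40/7 + 185.328ms (4/7)
14. 2038.61ms @ 44/7 + 185.328ms (4/7)
15. 2223.938ms @ 48/7 + 185.328ms (4/7)
16. 2409.266ms @ 52/7 + 185.328ms (4/7)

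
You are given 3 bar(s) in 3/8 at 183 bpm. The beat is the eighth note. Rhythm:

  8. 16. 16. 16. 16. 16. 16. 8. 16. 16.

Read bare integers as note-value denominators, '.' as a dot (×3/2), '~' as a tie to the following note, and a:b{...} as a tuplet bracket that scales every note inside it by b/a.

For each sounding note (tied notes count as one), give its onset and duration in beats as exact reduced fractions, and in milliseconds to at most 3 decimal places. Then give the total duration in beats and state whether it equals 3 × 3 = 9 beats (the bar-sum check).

1) 0.0ms=0b +491.803ms=3/2b
2) 491.803ms=3/2b +245.902ms=3/4b
3) 737.705ms=9/4b +245.902ms=3/4b
4) 983.607ms=3b +245.902ms=3/4b
5) 1229.508ms=15/4b +245.902ms=3/4b
6) 1475.41ms=9/2b +245.902ms=3/4b
7) 1721.311ms=21/4b +245.902ms=3/4b
8) 1967.213ms=6b +491.803ms=3/2b
9) 2459.016ms=15/2b +245.902ms=3/4b
10) 2704.918ms=33/4b +245.902ms=3/4b
Σ=9b of 9 (183bpm 3/8) — PASS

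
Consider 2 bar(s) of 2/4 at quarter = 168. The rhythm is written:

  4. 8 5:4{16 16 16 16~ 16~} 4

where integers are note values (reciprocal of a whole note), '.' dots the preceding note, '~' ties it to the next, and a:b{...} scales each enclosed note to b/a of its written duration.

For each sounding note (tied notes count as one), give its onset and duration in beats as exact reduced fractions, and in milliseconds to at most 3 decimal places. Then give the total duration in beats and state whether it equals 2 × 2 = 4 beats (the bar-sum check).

1) 0.0ms=0b +535.714ms=3/2b
2) 535.714ms=3/2b +178.571ms=1/2b
3) 714.286ms=2b +71.429ms=1/5b
4) 785.714ms=11/5b +71.429ms=1/5b
5) 857.143ms=12/5b +71.429ms=1/5b
6) 928.571ms=13/5b +500.0ms=7/5b
Σ=4b of 4 (168bpm 2/4) — PASS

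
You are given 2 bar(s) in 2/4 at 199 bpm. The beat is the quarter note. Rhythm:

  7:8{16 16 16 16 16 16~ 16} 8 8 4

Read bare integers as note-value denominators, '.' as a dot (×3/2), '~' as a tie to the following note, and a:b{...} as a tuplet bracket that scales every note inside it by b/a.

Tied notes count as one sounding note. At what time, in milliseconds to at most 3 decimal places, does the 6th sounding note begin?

note 6 onset = 10/7b = 430.725ms

1. 0.0ms @ 0 + 86.145ms (2/7)
2. 86.145ms @ 2/7 + 86.145ms (2/7)
3. 172.29ms @ 4/7 + 86.145ms (2/7)
4. 258.435ms @ 6/7 + 86.145ms (2/7)
5. 344.58ms @ 8/7 + 86.145ms (2/7)
6. 430.725ms @ 10/7 + 172.29ms (4/7)
7. 603.015ms @ 2 + 150.754ms (1/2)
8. 753.769ms @ 5/2 + 150.754ms (1/2)
9. 904.523ms @ 3 + 301.508ms (1)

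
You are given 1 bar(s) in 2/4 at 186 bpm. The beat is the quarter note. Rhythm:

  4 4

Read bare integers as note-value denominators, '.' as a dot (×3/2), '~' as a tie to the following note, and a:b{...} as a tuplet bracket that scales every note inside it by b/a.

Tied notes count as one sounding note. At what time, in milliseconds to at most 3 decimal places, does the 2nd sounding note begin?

1. 0.0ms @ 0 + 322.581ms (1)
2. 322.581ms @ 1 + 322.581ms (1)

note 2 onset = 1b = 322.581ms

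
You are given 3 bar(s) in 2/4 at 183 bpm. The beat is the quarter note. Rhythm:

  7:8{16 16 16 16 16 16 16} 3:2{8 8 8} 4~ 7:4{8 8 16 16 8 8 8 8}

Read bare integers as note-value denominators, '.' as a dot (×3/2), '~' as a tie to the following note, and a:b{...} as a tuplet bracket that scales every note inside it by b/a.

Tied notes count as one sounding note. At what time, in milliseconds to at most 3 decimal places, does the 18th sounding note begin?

note 18 onset = 40/7b = 1873.536ms

1. 0.0ms @ 0 + 93.677ms (2/7)
2. 93.677ms @ 2/7 + 93.677ms (2/7)
3. 187.354ms @ 4/7 + 93.677ms (2/7)
4. 281.03ms @ 6/7 + 93.677ms (2/7)
5. 374.707ms @ 8/7 + 93.677ms (2/7)
6. 468.384ms @ 10/7 + 93.677ms (2/7)
7. 562.061ms @ 12/7 + 93.677ms (2/7)
8. 655.738ms @ 2 + 109.29ms (1/3)
9. 765.027ms @ 7/3 + 109.29ms (1/3)
10. 874.317ms @ 8/3 + 109.29ms (1/3)
11. 983.607ms @ 3 + 421.546ms (9/7)
12. 1405.152ms @ 30/7 + 93.677ms (2/7)
13. 1498.829ms @ 32/7 + 46.838ms (1/7)
14. 1545.667ms @ 33/7 + 46.838ms (1/7)
15. 1592.506ms @ 34/7 + 93.677ms (2/7)
16. 1686.183ms @ 36/7 + 93.677ms (2/7)
17. 1779.859ms @ 38/7 + 93.677ms (2/7)
18. 1873.536ms @ 40/7 + 93.677ms (2/7)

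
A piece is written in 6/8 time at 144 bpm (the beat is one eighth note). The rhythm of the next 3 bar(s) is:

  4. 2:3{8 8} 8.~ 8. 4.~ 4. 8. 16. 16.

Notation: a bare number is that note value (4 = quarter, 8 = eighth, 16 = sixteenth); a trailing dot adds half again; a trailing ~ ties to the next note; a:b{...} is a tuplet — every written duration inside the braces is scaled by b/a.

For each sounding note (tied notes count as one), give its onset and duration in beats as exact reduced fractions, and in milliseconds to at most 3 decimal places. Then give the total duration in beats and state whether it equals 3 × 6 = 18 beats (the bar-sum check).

1) 0.0ms=0b +1250.0ms=3b
2) 1250.0ms=3b +625.0ms=3/2b
3) 1875.0ms=9/2b +625.0ms=3/2b
4) 2500.0ms=6b +1250.0ms=3b
5) 3750.0ms=9b +2500.0ms=6b
6) 6250.0ms=15b +625.0ms=3/2b
7) 6875.0ms=33/2b +312.5ms=3/4b
8) 7187.5ms=69/4b +312.5ms=3/4b
Σ=18b of 18 (144bpm 6/8) — PASS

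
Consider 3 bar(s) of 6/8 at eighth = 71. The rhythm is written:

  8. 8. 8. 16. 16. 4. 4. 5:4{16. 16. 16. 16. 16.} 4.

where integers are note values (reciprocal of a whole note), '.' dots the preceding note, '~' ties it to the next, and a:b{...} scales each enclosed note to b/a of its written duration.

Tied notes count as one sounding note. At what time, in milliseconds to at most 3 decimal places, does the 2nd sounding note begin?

1. 0.0ms @ 0 + 1267.606ms (3/2)
2. 1267.606ms @ 3/2 + 1267.606ms (3/2)
3. 2535.211ms @ 3 + 1267.606ms (3/2)
4. 3802.817ms @ 9/2 + 633.803ms (3/4)
5. 4436.62ms @ 21/4 + 633.803ms (3/4)
6. 5070.423ms @ 6 + 2535.211ms (3)
7. 7605.634ms @ 9 + 2535.211ms (3)
8. 10140.845ms @ 12 + 507.042ms (3/5)
9. 10647.887ms @ 63/5 + 507.042ms (3/5)
10. 11154.93ms @ 66/5 + 507.042ms (3/5)
11. 11661.972ms @ 69/5 + 507.042ms (3/5)
12. 12169.014ms @ 72/5 + 507.042ms (3/5)
13. 12676.056ms @ 15 + 2535.211ms (3)

note 2 onset = 3/2b = 1267.606ms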